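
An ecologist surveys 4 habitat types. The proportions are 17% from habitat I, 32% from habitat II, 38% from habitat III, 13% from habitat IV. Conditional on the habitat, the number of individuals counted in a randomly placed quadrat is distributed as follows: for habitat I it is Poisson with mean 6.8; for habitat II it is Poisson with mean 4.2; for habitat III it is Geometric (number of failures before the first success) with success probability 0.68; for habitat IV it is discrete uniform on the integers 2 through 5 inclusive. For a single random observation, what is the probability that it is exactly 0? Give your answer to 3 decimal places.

Conditional on each habitat, P(X = 0): I: 0.00111378; II: 0.0149956; III: 0.68; IV: 0.
By total probability, P(X = 0) = 0.17·0.00111378 + 0.32·0.0149956 + 0.38·0.68 + 0.13·0 = 0.263388.

0.263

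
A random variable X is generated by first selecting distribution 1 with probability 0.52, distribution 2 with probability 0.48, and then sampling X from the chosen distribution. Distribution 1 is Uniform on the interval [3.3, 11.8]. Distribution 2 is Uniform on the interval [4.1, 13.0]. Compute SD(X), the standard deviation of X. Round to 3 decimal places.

2.559

Per component, 1: μ=7.55, E[X²]=63.0233; 2: μ=8.55, E[X²]=79.7033.
E[X] = 0.52·7.55 + 0.48·8.55 = 8.03.
E[X²] = 0.52·63.0233 + 0.48·79.7033 = 71.0297.
Var(X) = E[X²] − (E[X])² = 71.0297 − 64.4809 = 6.54883.
SD(X) = √6.54883 = 2.55907.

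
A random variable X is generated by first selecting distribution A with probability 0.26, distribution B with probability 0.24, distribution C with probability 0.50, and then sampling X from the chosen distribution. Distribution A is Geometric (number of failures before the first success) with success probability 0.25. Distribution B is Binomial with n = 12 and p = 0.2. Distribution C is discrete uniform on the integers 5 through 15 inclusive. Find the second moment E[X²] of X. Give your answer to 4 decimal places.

62.3032

For each component E[X²] = Var + (mean)², giving A: 21; B: 7.68; C: 110.
Overall E[X²] = 0.26·21 + 0.24·7.68 + 0.5·110 = 62.3032.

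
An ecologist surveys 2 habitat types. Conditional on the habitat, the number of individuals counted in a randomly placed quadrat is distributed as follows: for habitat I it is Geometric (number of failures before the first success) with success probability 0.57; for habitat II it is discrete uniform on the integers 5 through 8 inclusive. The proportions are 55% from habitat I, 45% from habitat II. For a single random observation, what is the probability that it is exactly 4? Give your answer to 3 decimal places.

0.011

Conditional on each habitat, P(X = 4): I: 0.0194872; II: 0.
By total probability, P(X = 4) = 0.55·0.0194872 + 0.45·0 = 0.0107179.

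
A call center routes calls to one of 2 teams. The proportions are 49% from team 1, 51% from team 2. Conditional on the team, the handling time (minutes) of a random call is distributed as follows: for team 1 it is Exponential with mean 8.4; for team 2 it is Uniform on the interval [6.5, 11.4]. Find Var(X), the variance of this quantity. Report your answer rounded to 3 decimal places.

Per component, 1: μ=8.4, E[X²]=141.12; 2: μ=8.95, E[X²]=82.1033.
E[X] = 0.49·8.4 + 0.51·8.95 = 8.6805.
E[X²] = 0.49·141.12 + 0.51·82.1033 = 111.021.
Var(X) = E[X²] − (E[X])² = 111.021 − 75.3511 = 35.6704.

35.670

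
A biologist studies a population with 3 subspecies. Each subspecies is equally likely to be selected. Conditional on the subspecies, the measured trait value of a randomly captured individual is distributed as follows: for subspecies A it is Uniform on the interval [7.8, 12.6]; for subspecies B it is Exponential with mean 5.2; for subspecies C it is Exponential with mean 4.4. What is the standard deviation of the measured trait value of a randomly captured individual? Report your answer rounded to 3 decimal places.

4.764

Per component, A: μ=10.2, E[X²]=105.96; B: μ=5.2, E[X²]=54.08; C: μ=4.4, E[X²]=38.72.
E[X] = 0.333333·10.2 + 0.333333·5.2 + 0.333333·4.4 = 6.6.
E[X²] = 0.333333·105.96 + 0.333333·54.08 + 0.333333·38.72 = 66.2533.
Var(X) = E[X²] − (E[X])² = 66.2533 − 43.56 = 22.6933.
SD(X) = √22.6933 = 4.76375.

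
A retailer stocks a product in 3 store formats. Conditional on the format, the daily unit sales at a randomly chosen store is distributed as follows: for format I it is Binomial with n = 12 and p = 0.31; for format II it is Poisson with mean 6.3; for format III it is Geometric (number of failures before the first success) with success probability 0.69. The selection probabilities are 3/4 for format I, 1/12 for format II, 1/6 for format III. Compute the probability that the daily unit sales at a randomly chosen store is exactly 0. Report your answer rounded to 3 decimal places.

0.124

Conditional on each format, P(X = 0): I: 0.0116463; II: 0.0018363; III: 0.69.
By total probability, P(X = 0) = 0.75·0.0116463 + 0.0833333·0.0018363 + 0.166667·0.69 = 0.123888.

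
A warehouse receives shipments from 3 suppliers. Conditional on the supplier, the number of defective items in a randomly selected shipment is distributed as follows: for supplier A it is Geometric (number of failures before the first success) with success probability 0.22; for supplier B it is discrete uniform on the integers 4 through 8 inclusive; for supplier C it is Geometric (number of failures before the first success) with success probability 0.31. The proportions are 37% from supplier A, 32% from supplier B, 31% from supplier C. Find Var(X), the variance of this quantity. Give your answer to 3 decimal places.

11.155

Per component, A: μ=3.54545, E[X²]=28.686; B: μ=6, E[X²]=38; C: μ=2.22581, E[X²]=12.1342.
E[X] = 0.37·3.54545 + 0.32·6 + 0.31·2.22581 = 3.92182.
E[X²] = 0.37·28.686 + 0.32·38 + 0.31·12.1342 = 26.5354.
Var(X) = E[X²] − (E[X])² = 26.5354 − 15.3807 = 11.1548.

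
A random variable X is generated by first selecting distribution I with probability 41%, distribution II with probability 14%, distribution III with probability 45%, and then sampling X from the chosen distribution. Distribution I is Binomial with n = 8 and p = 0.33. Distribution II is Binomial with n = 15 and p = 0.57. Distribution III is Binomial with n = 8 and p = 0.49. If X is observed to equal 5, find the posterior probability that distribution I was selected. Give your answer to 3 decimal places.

0.213

Likelihoods P(X=5 | ·): I: 0.0659147; II: 0.0390494; III: 0.209835.
Posterior ∝ prior × likelihood. Numerator for I: 0.41·0.0659147 = 0.027025.
Normalizing constant: 0.41·0.0659147 + 0.14·0.0390494 + 0.45·0.209835 = 0.126918.
P(I | observation) = 0.027025 / 0.126918 = 0.212933.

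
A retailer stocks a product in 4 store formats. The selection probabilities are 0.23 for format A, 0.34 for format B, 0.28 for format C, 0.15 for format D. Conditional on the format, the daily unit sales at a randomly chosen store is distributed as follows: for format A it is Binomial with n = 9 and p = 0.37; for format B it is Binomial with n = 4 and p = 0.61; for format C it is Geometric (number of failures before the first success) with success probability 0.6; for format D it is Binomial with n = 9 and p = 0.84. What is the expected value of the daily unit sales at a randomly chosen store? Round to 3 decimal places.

2.916

Component means — A: 3.33; B: 2.44; C: 0.666667; D: 7.56.
E[X] = 0.23·3.33 + 0.34·2.44 + 0.28·0.666667 + 0.15·7.56 = 2.91617.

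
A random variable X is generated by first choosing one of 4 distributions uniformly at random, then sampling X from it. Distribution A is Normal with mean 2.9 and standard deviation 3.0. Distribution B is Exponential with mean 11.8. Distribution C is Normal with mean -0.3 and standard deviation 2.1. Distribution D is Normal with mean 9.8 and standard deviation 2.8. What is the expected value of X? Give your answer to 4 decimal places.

Component means — A: 2.9; B: 11.8; C: -0.3; D: 9.8.
E[X] = 0.25·2.9 + 0.25·11.8 + 0.25·-0.3 + 0.25·9.8 = 6.05.

6.0500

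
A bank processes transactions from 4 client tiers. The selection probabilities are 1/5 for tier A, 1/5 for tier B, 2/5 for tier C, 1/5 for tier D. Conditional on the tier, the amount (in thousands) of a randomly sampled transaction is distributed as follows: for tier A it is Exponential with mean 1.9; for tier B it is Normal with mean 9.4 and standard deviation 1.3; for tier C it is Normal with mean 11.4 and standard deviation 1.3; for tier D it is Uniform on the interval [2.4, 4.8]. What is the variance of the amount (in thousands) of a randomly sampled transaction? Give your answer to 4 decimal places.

Per component, A: μ=1.9, E[X²]=7.22; B: μ=9.4, E[X²]=90.05; C: μ=11.4, E[X²]=131.65; D: μ=3.6, E[X²]=13.44.
E[X] = 0.2·1.9 + 0.2·9.4 + 0.4·11.4 + 0.2·3.6 = 7.54.
E[X²] = 0.2·7.22 + 0.2·90.05 + 0.4·131.65 + 0.2·13.44 = 74.802.
Var(X) = E[X²] − (E[X])² = 74.802 − 56.8516 = 17.9504.

17.9504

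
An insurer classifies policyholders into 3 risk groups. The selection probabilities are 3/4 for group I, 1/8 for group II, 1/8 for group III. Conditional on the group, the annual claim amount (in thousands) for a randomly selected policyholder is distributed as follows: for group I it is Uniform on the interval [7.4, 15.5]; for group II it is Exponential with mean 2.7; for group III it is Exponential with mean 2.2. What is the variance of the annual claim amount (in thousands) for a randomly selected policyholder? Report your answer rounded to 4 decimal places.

20.8200

Per component, I: μ=11.45, E[X²]=136.57; II: μ=2.7, E[X²]=14.58; III: μ=2.2, E[X²]=9.68.
E[X] = 0.75·11.45 + 0.125·2.7 + 0.125·2.2 = 9.2.
E[X²] = 0.75·136.57 + 0.125·14.58 + 0.125·9.68 = 105.46.
Var(X) = E[X²] − (E[X])² = 105.46 − 84.64 = 20.82.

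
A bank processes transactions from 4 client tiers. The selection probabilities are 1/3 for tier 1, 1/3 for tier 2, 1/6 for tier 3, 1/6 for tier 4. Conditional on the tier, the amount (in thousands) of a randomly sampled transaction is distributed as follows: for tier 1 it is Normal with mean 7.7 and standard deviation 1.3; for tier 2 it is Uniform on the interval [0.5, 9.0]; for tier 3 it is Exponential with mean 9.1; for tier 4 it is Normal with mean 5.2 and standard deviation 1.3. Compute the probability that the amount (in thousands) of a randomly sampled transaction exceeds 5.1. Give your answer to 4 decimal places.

Conditional on each tier, P(X > 5.1): 1: 0.97725; 2: 0.458824; 3: 0.570958; 4: 0.530658.
By total probability, P(X > 5.1) = 0.333333·0.97725 + 0.333333·0.458824 + 0.166667·0.570958 + 0.166667·0.530658 = 0.662294.

0.6623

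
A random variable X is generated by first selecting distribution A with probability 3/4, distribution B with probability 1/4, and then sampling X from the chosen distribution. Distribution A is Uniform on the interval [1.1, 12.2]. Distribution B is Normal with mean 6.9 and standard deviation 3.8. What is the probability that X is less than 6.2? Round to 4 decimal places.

Conditional on each component, P(X < 6.2): A: 0.459459; B: 0.426924.
By total probability, P(X < 6.2) = 0.75·0.459459 + 0.25·0.426924 = 0.451326.

0.4513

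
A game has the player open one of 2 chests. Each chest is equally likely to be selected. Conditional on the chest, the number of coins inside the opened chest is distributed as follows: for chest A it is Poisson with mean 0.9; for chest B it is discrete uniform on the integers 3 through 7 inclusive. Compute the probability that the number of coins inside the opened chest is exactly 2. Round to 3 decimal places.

0.082

Conditional on each chest, P(X = 2): A: 0.164661; B: 0.
By total probability, P(X = 2) = 0.5·0.164661 + 0.5·0 = 0.0823304.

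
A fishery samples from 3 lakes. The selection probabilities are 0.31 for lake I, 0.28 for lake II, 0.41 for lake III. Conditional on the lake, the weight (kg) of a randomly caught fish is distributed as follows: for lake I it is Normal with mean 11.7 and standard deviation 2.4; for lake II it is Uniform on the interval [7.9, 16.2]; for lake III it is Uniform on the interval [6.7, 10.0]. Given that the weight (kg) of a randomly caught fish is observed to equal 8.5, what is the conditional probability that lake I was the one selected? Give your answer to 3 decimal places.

Likelihoods f(8.5 | ·): I: 0.0683375; II: 0.120482; III: 0.30303.
Posterior ∝ prior × likelihood. Numerator for I: 0.31·0.0683375 = 0.0211846.
Normalizing constant: 0.31·0.0683375 + 0.28·0.120482 + 0.41·0.30303 = 0.179162.
P(I | observation) = 0.0211846 / 0.179162 = 0.118243.

0.118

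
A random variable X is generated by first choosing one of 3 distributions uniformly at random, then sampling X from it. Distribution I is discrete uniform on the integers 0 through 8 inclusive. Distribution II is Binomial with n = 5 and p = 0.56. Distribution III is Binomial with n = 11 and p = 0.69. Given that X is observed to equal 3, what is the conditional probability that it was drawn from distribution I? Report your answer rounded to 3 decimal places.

0.244

Likelihoods P(X=3 | ·): I: 0.111111; II: 0.339993; III: 0.00462301.
Posterior ∝ prior × likelihood. Numerator for I: 0.333333·0.111111 = 0.037037.
Normalizing constant: 0.333333·0.111111 + 0.333333·0.339993 + 0.333333·0.00462301 = 0.151909.
P(I | observation) = 0.037037 / 0.151909 = 0.243811.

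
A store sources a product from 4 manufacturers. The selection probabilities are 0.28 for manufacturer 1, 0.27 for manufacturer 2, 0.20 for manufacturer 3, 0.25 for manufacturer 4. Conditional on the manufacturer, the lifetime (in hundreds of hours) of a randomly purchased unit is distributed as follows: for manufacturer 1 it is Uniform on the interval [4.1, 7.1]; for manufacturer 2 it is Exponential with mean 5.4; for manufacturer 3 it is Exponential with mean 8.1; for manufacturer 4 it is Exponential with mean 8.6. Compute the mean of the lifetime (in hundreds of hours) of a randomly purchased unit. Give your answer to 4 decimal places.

6.7960

Component means — 1: 5.6; 2: 5.4; 3: 8.1; 4: 8.6.
E[X] = 0.28·5.6 + 0.27·5.4 + 0.2·8.1 + 0.25·8.6 = 6.796.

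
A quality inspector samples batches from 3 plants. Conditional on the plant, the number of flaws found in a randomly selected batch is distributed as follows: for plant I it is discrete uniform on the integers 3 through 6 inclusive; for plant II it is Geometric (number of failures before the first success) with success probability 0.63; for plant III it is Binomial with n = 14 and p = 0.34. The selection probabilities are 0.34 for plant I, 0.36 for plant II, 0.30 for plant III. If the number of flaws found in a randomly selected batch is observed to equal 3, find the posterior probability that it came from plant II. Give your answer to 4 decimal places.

Likelihoods P(X=3 | ·): I: 0.25; II: 0.0319114; III: 0.148089.
Posterior ∝ prior × likelihood. Numerator for II: 0.36·0.0319114 = 0.0114881.
Normalizing constant: 0.34·0.25 + 0.36·0.0319114 + 0.3·0.148089 = 0.140915.
P(II | observation) = 0.0114881 / 0.140915 = 0.0815252.

0.0815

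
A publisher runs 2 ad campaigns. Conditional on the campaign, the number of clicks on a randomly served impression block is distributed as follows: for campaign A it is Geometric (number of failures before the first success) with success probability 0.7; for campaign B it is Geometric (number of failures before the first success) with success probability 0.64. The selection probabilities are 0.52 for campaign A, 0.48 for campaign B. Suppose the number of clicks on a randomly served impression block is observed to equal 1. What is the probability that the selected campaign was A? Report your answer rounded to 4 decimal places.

0.4968

Likelihoods P(X=1 | ·): A: 0.21; B: 0.2304.
Posterior ∝ prior × likelihood. Numerator for A: 0.52·0.21 = 0.1092.
Normalizing constant: 0.52·0.21 + 0.48·0.2304 = 0.219792.
P(A | observation) = 0.1092 / 0.219792 = 0.496833.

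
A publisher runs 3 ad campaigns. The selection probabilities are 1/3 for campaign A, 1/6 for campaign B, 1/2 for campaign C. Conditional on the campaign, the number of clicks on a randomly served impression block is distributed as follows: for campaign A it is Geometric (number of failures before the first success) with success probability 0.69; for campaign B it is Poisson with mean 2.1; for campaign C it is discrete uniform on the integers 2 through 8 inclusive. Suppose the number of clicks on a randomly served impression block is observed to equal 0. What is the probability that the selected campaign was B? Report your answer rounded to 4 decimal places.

0.0815

Likelihoods P(X=0 | ·): A: 0.69; B: 0.122456; C: 0.
Posterior ∝ prior × likelihood. Numerator for B: 0.166667·0.122456 = 0.0204094.
Normalizing constant: 0.333333·0.69 + 0.166667·0.122456 + 0.5·0 = 0.250409.
P(B | observation) = 0.0204094 / 0.250409 = 0.0815041.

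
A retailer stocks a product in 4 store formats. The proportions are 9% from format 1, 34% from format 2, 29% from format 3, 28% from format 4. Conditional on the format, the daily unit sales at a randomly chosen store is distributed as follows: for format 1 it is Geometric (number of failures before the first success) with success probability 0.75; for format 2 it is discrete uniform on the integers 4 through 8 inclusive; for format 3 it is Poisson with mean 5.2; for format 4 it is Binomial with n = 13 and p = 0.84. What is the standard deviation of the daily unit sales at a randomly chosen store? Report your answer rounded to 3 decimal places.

3.488

Per component, 1: μ=0.333333, E[X²]=0.555556; 2: μ=6, E[X²]=38; 3: μ=5.2, E[X²]=32.24; 4: μ=10.92, E[X²]=120.994.
E[X] = 0.09·0.333333 + 0.34·6 + 0.29·5.2 + 0.28·10.92 = 6.6356.
E[X²] = 0.09·0.555556 + 0.34·38 + 0.29·32.24 + 0.28·120.994 = 56.1978.
Var(X) = E[X²] − (E[X])² = 56.1978 − 44.0312 = 12.1666.
SD(X) = √12.1666 = 3.48807.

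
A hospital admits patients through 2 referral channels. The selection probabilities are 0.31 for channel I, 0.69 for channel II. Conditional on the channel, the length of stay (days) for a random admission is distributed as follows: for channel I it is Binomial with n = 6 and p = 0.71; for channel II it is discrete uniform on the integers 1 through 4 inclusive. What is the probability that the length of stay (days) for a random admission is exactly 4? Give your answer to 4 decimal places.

0.2719

Conditional on each channel, P(X = 4): I: 0.320568; II: 0.25.
By total probability, P(X = 4) = 0.31·0.320568 + 0.69·0.25 = 0.271876.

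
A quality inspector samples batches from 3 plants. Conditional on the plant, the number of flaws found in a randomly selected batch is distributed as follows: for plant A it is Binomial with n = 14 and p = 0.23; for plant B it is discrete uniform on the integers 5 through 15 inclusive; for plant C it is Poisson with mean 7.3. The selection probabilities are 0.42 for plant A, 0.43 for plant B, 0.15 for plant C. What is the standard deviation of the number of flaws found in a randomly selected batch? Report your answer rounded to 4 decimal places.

Per component, A: μ=3.22, E[X²]=12.8478; B: μ=10, E[X²]=110; C: μ=7.3, E[X²]=60.59.
E[X] = 0.42·3.22 + 0.43·10 + 0.15·7.3 = 6.7474.
E[X²] = 0.42·12.8478 + 0.43·110 + 0.15·60.59 = 61.7846.
Var(X) = E[X²] − (E[X])² = 61.7846 − 45.5274 = 16.2572.
SD(X) = √16.2572 = 4.03202.

4.0320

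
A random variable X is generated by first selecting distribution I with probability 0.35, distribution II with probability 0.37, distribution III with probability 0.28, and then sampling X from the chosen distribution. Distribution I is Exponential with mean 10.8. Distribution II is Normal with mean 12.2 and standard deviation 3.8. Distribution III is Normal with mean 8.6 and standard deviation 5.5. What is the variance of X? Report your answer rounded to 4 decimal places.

Per component, I: μ=10.8, E[X²]=233.28; II: μ=12.2, E[X²]=163.28; III: μ=8.6, E[X²]=104.21.
E[X] = 0.35·10.8 + 0.37·12.2 + 0.28·8.6 = 10.702.
E[X²] = 0.35·233.28 + 0.37·163.28 + 0.28·104.21 = 171.24.
Var(X) = E[X²] − (E[X])² = 171.24 − 114.533 = 56.7076.

56.7076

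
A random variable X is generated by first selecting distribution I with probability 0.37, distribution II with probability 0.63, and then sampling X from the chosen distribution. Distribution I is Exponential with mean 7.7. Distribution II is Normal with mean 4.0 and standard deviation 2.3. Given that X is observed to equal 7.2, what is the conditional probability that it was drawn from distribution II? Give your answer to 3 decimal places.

Likelihoods f(7.2 | ·): I: 0.0509819; II: 0.0658938.
Posterior ∝ prior × likelihood. Numerator for II: 0.63·0.0658938 = 0.0415131.
Normalizing constant: 0.37·0.0509819 + 0.63·0.0658938 = 0.0603764.
P(II | observation) = 0.0415131 / 0.0603764 = 0.687572.

0.688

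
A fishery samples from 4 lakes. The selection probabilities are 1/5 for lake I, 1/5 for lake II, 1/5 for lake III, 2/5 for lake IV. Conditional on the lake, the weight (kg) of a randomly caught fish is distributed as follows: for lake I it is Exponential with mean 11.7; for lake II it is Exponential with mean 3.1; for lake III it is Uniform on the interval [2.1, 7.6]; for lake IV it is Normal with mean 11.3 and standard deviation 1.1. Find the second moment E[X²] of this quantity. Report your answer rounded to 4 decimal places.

115.3687

For each component E[X²] = Var + (mean)², giving I: 273.78; II: 19.22; III: 26.0433; IV: 128.9.
Overall E[X²] = 0.2·273.78 + 0.2·19.22 + 0.2·26.0433 + 0.4·128.9 = 115.369.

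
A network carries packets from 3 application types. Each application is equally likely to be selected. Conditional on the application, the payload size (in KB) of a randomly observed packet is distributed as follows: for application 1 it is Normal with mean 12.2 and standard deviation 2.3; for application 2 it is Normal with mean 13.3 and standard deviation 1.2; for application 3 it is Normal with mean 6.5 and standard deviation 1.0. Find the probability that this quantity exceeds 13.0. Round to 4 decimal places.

Conditional on each application, P(X > 13.0): 1: 0.363985; 2: 0.598706; 3: 4.016e-11.
By total probability, P(X > 13.0) = 0.333333·0.363985 + 0.333333·0.598706 + 0.333333·4.016e-11 = 0.320897.

0.3209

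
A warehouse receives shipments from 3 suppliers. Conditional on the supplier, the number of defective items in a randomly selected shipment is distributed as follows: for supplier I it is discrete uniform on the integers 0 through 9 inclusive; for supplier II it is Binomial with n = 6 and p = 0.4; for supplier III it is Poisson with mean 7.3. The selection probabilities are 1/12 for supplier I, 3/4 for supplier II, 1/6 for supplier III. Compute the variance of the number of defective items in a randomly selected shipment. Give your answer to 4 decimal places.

6.3699

Per component, I: μ=4.5, E[X²]=28.5; II: μ=2.4, E[X²]=7.2; III: μ=7.3, E[X²]=60.59.
E[X] = 0.0833333·4.5 + 0.75·2.4 + 0.166667·7.3 = 3.39167.
E[X²] = 0.0833333·28.5 + 0.75·7.2 + 0.166667·60.59 = 17.8733.
Var(X) = E[X²] − (E[X])² = 17.8733 − 11.5034 = 6.36993.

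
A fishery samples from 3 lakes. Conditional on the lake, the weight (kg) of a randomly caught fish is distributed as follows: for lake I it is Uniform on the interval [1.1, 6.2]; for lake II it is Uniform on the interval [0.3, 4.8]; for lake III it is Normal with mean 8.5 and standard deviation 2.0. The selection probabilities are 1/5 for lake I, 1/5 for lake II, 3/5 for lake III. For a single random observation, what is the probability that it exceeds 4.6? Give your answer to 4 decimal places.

Conditional on each lake, P(X > 4.6): I: 0.313725; II: 0.0444444; III: 0.974412.
By total probability, P(X > 4.6) = 0.2·0.313725 + 0.2·0.0444444 + 0.6·0.974412 = 0.656281.

0.6563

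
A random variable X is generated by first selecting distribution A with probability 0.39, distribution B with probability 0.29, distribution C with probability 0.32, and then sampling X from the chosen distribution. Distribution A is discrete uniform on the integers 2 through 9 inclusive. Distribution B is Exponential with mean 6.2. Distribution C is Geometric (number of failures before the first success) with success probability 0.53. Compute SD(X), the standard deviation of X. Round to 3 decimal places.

Per component, A: μ=5.5, E[X²]=35.5; B: μ=6.2, E[X²]=76.88; C: μ=0.886792, E[X²]=2.45959.
E[X] = 0.39·5.5 + 0.29·6.2 + 0.32·0.886792 = 4.22677.
E[X²] = 0.39·35.5 + 0.29·76.88 + 0.32·2.45959 = 36.9273.
Var(X) = E[X²] − (E[X])² = 36.9273 − 17.8656 = 19.0617.
SD(X) = √19.0617 = 4.36597.

4.366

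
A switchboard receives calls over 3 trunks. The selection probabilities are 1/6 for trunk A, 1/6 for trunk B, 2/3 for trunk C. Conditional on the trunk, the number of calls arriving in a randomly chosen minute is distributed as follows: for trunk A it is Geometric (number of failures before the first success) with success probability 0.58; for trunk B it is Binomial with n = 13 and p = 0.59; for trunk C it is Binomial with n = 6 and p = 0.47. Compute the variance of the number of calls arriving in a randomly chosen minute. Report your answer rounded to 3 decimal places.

Per component, A: μ=0.724138, E[X²]=1.77289; B: μ=7.67, E[X²]=61.9736; C: μ=2.82, E[X²]=9.447.
E[X] = 0.166667·0.724138 + 0.166667·7.67 + 0.666667·2.82 = 3.27902.
E[X²] = 0.166667·1.77289 + 0.166667·61.9736 + 0.666667·9.447 = 16.9224.
Var(X) = E[X²] − (E[X])² = 16.9224 − 10.752 = 6.17042.

6.170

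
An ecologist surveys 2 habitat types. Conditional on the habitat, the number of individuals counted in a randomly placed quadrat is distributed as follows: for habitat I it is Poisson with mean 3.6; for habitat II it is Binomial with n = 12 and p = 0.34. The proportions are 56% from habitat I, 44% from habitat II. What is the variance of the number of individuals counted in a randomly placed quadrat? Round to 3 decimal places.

Per component, I: μ=3.6, E[X²]=16.56; II: μ=4.08, E[X²]=19.3392.
E[X] = 0.56·3.6 + 0.44·4.08 = 3.8112.
E[X²] = 0.56·16.56 + 0.44·19.3392 = 17.7828.
Var(X) = E[X²] − (E[X])² = 17.7828 − 14.5252 = 3.2576.

3.258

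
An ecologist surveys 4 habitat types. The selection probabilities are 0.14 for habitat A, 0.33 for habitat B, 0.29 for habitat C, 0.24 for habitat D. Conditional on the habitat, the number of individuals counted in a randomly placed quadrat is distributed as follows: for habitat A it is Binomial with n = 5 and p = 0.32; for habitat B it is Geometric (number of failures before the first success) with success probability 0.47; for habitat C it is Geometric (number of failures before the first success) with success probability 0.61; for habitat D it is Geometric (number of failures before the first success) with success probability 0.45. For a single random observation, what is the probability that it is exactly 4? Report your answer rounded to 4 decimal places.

0.0312

Conditional on each habitat, P(X = 4): A: 0.0356516; B: 0.0370853; C: 0.014112; D: 0.0411778.
By total probability, P(X = 4) = 0.14·0.0356516 + 0.33·0.0370853 + 0.29·0.014112 + 0.24·0.0411778 = 0.0312045.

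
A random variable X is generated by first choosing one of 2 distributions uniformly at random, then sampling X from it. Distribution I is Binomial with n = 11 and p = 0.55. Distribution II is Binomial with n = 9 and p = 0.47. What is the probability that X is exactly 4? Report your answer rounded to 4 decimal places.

Conditional on each component, P(X = 4): I: 0.112837; II: 0.257123.
By total probability, P(X = 4) = 0.5·0.112837 + 0.5·0.257123 = 0.18498.

0.1850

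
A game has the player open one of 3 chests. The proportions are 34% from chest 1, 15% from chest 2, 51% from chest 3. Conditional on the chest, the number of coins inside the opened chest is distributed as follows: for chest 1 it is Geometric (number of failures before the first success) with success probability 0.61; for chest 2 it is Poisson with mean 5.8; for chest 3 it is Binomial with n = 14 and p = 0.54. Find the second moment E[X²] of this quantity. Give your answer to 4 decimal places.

37.3332

For each component E[X²] = Var + (mean)², giving 1: 1.45687; 2: 39.44; 3: 60.6312.
Overall E[X²] = 0.34·1.45687 + 0.15·39.44 + 0.51·60.6312 = 37.3332.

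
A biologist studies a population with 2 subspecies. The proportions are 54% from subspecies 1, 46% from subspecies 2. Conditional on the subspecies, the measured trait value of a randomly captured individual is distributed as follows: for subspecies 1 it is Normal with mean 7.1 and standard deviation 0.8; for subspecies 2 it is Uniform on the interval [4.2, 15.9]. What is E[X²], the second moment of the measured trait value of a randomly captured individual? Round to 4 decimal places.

For each component E[X²] = Var + (mean)², giving 1: 51.05; 2: 112.41.
Overall E[X²] = 0.54·51.05 + 0.46·112.41 = 79.2756.

79.2756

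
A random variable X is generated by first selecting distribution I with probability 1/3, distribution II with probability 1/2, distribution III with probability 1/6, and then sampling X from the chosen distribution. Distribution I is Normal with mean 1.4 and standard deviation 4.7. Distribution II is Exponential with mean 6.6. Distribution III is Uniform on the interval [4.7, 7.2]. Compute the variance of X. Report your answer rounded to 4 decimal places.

Per component, I: μ=1.4, E[X²]=24.05; II: μ=6.6, E[X²]=87.12; III: μ=5.95, E[X²]=35.9233.
E[X] = 0.333333·1.4 + 0.5·6.6 + 0.166667·5.95 = 4.75833.
E[X²] = 0.333333·24.05 + 0.5·87.12 + 0.166667·35.9233 = 57.5639.
Var(X) = E[X²] − (E[X])² = 57.5639 − 22.6417 = 34.9222.

34.9222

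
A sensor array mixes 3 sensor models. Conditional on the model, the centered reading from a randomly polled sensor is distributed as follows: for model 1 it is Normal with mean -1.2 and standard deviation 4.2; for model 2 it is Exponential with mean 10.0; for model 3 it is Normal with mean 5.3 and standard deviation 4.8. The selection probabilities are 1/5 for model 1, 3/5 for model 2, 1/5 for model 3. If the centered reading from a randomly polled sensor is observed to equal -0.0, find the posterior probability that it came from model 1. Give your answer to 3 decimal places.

Likelihoods f(-0.0 | ·): 1: 0.0911873; 2: 0.1; 3: 0.0451779.
Posterior ∝ prior × likelihood. Numerator for 1: 0.2·0.0911873 = 0.0182375.
Normalizing constant: 0.2·0.0911873 + 0.6·0.1 + 0.2·0.0451779 = 0.0872731.
P(1 | observation) = 0.0182375 / 0.0872731 = 0.20897.

0.209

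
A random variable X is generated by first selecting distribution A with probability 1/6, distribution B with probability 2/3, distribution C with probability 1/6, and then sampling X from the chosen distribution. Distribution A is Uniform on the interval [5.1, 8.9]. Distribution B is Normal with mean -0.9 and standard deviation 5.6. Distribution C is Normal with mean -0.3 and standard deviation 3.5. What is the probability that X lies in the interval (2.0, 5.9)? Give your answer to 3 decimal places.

0.198

Conditional on each component, P(2.0 < X < 5.9): A: 0.210526; B: 0.18996; C: 0.2173.
By total probability, P(2.0 < X < 5.9) = 0.166667·0.210526 + 0.666667·0.18996 + 0.166667·0.2173 = 0.197944.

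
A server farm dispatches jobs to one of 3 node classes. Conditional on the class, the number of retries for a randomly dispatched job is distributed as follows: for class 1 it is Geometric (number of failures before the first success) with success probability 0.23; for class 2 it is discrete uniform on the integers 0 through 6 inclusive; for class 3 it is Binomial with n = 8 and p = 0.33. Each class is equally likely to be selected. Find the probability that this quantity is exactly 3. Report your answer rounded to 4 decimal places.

Conditional on each class, P(X = 3): 1: 0.105003; 2: 0.142857; 3: 0.271709.
By total probability, P(X = 3) = 0.333333·0.105003 + 0.333333·0.142857 + 0.333333·0.271709 = 0.17319.

0.1732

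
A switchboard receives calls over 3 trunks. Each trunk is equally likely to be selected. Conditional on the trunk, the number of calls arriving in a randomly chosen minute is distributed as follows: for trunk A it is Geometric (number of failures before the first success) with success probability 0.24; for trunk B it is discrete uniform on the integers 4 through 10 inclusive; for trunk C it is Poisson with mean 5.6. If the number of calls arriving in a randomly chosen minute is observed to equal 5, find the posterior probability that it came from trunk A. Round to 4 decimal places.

Likelihoods P(X=5 | ·): A: 0.0608526; B: 0.142857; C: 0.169711.
Posterior ∝ prior × likelihood. Numerator for A: 0.333333·0.0608526 = 0.0202842.
Normalizing constant: 0.333333·0.0608526 + 0.333333·0.142857 + 0.333333·0.169711 = 0.124474.
P(A | observation) = 0.0202842 / 0.124474 = 0.16296.

0.1630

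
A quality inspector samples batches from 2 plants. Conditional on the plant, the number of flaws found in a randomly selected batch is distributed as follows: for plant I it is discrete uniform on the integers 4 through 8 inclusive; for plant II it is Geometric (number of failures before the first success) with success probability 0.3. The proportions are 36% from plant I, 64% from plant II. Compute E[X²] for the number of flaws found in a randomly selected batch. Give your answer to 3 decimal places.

For each component E[X²] = Var + (mean)², giving I: 38; II: 13.2222.
Overall E[X²] = 0.36·38 + 0.64·13.2222 = 22.1422.

22.142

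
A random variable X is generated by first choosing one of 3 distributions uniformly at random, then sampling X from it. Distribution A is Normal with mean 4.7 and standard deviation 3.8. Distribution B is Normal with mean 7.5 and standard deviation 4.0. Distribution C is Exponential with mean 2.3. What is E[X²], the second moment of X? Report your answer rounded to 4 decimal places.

39.7867

For each component E[X²] = Var + (mean)², giving A: 36.53; B: 72.25; C: 10.58.
Overall E[X²] = 0.333333·36.53 + 0.333333·72.25 + 0.333333·10.58 = 39.7867.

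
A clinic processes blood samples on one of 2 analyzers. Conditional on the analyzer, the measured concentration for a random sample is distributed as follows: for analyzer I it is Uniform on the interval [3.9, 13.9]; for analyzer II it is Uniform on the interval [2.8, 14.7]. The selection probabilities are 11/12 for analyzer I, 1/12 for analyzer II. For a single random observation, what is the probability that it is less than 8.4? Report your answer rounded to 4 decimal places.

Conditional on each analyzer, P(X < 8.4): I: 0.45; II: 0.470588.
By total probability, P(X < 8.4) = 0.916667·0.45 + 0.0833333·0.470588 = 0.451716.

0.4517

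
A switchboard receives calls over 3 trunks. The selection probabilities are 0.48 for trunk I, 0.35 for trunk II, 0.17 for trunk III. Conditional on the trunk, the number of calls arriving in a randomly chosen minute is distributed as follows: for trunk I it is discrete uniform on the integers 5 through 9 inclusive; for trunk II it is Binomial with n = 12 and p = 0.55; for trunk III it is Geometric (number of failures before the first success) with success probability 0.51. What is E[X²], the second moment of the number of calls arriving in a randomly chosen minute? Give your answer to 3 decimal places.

41.243

For each component E[X²] = Var + (mean)², giving I: 51; II: 46.53; III: 2.807.
Overall E[X²] = 0.48·51 + 0.35·46.53 + 0.17·2.807 = 41.2427.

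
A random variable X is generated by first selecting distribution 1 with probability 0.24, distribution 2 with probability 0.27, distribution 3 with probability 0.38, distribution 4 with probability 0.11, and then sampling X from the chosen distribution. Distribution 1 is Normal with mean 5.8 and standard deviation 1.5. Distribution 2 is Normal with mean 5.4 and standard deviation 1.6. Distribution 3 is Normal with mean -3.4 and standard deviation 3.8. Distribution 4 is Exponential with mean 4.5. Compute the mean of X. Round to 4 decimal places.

2.0530

Component means — 1: 5.8; 2: 5.4; 3: -3.4; 4: 4.5.
E[X] = 0.24·5.8 + 0.27·5.4 + 0.38·-3.4 + 0.11·4.5 = 2.053.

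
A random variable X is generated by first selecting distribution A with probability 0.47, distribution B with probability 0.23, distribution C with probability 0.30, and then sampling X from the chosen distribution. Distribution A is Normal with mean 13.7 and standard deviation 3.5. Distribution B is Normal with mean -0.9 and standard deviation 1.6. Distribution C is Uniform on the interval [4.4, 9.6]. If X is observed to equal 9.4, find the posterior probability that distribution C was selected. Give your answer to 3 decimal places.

Likelihoods f(9.4 | ·): A: 0.0535899; B: 2.49979e-10; C: 0.192308.
Posterior ∝ prior × likelihood. Numerator for C: 0.3·0.192308 = 0.0576923.
Normalizing constant: 0.47·0.0535899 + 0.23·2.49979e-10 + 0.3·0.192308 = 0.0828795.
P(C | observation) = 0.0576923 / 0.0828795 = 0.696098.

0.696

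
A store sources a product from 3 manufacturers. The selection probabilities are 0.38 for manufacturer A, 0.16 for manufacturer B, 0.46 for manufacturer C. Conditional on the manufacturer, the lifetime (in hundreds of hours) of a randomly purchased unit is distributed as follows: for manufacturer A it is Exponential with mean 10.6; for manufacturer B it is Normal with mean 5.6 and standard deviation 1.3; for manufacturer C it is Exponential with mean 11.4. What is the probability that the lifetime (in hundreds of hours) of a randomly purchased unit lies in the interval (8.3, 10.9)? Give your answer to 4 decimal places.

Conditional on each manufacturer, P(8.3 < X < 10.9): A: 0.0994105; B: 0.0188815; C: 0.0984663.
By total probability, P(8.3 < X < 10.9) = 0.38·0.0994105 + 0.16·0.0188815 + 0.46·0.0984663 = 0.0860915.

0.0861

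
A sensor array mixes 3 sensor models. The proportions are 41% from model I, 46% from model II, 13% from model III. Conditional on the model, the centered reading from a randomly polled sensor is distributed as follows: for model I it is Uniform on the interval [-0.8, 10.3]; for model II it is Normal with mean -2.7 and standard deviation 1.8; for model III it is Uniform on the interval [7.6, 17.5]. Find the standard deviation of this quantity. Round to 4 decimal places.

Per component, I: μ=4.75, E[X²]=32.83; II: μ=-2.7, E[X²]=10.53; III: μ=12.55, E[X²]=165.67.
E[X] = 0.41·4.75 + 0.46·-2.7 + 0.13·12.55 = 2.337.
E[X²] = 0.41·32.83 + 0.46·10.53 + 0.13·165.67 = 39.8412.
Var(X) = E[X²] − (E[X])² = 39.8412 − 5.46157 = 34.3796.
SD(X) = √34.3796 = 5.86341.

5.8634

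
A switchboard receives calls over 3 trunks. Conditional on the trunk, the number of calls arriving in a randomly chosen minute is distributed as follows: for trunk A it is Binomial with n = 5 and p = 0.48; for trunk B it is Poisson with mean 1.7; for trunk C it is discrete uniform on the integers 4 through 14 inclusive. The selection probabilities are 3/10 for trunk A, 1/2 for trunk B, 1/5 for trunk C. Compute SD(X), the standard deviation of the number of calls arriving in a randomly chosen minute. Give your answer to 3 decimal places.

3.353

Per component, A: μ=2.4, E[X²]=7.008; B: μ=1.7, E[X²]=4.59; C: μ=9, E[X²]=91.
E[X] = 0.3·2.4 + 0.5·1.7 + 0.2·9 = 3.37.
E[X²] = 0.3·7.008 + 0.5·4.59 + 0.2·91 = 22.5974.
Var(X) = E[X²] − (E[X])² = 22.5974 − 11.3569 = 11.2405.
SD(X) = √11.2405 = 3.35269.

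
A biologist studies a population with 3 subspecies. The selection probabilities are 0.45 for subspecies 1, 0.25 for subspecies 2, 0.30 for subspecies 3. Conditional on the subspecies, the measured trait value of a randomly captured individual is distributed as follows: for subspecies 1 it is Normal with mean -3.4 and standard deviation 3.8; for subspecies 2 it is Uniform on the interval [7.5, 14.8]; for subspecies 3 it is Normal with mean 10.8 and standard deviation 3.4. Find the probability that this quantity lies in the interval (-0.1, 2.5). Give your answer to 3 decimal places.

Conditional on each subspecies, P(-0.1 < X < 2.5): 1: 0.132326; 2: 0; 3: 0.0066465.
By total probability, P(-0.1 < X < 2.5) = 0.45·0.132326 + 0.25·0 + 0.3·0.0066465 = 0.0615408.

0.062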